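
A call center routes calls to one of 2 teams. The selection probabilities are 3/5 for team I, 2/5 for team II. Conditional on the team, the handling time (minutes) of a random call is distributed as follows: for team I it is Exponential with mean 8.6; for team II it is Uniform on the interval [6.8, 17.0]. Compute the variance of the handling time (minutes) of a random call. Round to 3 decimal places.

Per component, I: μ=8.6, E[X²]=147.92; II: μ=11.9, E[X²]=150.28.
E[X] = 0.6·8.6 + 0.4·11.9 = 9.92.
E[X²] = 0.6·147.92 + 0.4·150.28 = 148.864.
Var(X) = E[X²] − (E[X])² = 148.864 − 98.4064 = 50.4576.

50.458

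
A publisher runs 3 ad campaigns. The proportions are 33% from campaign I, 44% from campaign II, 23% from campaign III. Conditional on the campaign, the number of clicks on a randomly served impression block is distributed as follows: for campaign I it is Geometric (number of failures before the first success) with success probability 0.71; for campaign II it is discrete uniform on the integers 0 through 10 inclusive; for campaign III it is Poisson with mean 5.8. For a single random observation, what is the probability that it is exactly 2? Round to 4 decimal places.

Conditional on each campaign, P(X = 2): I: 0.059711; II: 0.0909091; III: 0.0509235.
By total probability, P(X = 2) = 0.33·0.059711 + 0.44·0.0909091 + 0.23·0.0509235 = 0.071417.

0.0714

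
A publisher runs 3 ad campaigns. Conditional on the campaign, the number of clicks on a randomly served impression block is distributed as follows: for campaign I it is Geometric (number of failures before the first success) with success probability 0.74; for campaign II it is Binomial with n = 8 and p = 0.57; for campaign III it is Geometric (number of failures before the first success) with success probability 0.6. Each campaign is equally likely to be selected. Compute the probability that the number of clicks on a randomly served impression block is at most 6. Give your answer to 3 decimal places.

Conditional on each campaign, P(X ≤ 6): I: 0.99992; II: 0.921609; III: 0.998362.
By total probability, P(X ≤ 6) = 0.333333·0.99992 + 0.333333·0.921609 + 0.333333·0.998362 = 0.973297.

0.973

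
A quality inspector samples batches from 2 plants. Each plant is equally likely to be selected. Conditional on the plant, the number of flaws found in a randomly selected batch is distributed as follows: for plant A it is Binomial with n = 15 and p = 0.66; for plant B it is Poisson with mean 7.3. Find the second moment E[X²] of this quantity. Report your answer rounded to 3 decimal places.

80.983

For each component E[X²] = Var + (mean)², giving A: 101.376; B: 60.59.
Overall E[X²] = 0.5·101.376 + 0.5·60.59 = 80.983.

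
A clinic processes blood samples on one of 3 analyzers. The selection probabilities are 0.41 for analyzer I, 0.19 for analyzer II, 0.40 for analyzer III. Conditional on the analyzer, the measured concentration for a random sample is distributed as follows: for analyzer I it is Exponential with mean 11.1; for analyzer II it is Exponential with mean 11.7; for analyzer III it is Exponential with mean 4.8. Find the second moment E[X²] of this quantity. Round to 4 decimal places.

171.4824

For each component E[X²] = Var + (mean)², giving I: 246.42; II: 273.78; III: 46.08.
Overall E[X²] = 0.41·246.42 + 0.19·273.78 + 0.4·46.08 = 171.482.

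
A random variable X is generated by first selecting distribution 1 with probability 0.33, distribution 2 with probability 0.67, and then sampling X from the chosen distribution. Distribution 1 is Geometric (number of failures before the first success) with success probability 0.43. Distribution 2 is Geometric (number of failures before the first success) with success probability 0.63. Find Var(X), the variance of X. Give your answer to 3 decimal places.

Per component, 1: μ=1.32558, E[X²]=4.83991; 2: μ=0.587302, E[X²]=1.27715.
E[X] = 0.33·1.32558 + 0.67·0.587302 = 0.830934.
E[X²] = 0.33·4.83991 + 0.67·1.27715 = 2.45286.
Var(X) = E[X²] − (E[X])² = 2.45286 − 0.690451 = 1.76241.

1.762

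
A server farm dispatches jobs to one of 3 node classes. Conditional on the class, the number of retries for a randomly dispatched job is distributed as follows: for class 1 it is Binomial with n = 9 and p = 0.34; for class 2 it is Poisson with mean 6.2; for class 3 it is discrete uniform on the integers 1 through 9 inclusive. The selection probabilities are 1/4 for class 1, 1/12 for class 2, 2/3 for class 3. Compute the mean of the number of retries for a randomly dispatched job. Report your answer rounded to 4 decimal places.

Component means — 1: 3.06; 2: 6.2; 3: 5.
E[X] = 0.25·3.06 + 0.0833333·6.2 + 0.666667·5 = 4.615.

4.6150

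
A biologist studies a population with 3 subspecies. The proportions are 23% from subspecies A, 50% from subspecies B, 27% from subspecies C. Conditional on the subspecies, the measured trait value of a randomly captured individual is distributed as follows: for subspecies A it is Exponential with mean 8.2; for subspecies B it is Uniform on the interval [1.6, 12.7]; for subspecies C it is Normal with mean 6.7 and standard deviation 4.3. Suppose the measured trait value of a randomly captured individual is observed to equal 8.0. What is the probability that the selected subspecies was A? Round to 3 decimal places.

Likelihoods f(8.0 | ·): A: 0.045971; B: 0.0900901; C: 0.0886327.
Posterior ∝ prior × likelihood. Numerator for A: 0.23·0.045971 = 0.0105733.
Normalizing constant: 0.23·0.045971 + 0.5·0.0900901 + 0.27·0.0886327 = 0.0795492.
P(A | observation) = 0.0105733 / 0.0795492 = 0.132916.

0.133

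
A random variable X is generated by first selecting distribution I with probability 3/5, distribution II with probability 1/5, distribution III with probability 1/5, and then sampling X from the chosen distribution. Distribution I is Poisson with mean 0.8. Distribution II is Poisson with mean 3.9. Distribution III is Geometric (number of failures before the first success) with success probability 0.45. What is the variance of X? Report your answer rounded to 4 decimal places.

3.2646

Per component, I: μ=0.8, E[X²]=1.44; II: μ=3.9, E[X²]=19.11; III: μ=1.22222, E[X²]=4.20988.
E[X] = 0.6·0.8 + 0.2·3.9 + 0.2·1.22222 = 1.50444.
E[X²] = 0.6·1.44 + 0.2·19.11 + 0.2·4.20988 = 5.52798.
Var(X) = E[X²] − (E[X])² = 5.52798 − 2.26335 = 3.26462.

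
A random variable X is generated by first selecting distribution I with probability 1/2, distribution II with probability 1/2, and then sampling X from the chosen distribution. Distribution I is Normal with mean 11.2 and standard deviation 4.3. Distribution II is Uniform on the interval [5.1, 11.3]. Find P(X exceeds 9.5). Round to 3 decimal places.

Conditional on each component, P(X > 9.5): I: 0.653707; II: 0.290323.
By total probability, P(X > 9.5) = 0.5·0.653707 + 0.5·0.290323 = 0.472015.

0.472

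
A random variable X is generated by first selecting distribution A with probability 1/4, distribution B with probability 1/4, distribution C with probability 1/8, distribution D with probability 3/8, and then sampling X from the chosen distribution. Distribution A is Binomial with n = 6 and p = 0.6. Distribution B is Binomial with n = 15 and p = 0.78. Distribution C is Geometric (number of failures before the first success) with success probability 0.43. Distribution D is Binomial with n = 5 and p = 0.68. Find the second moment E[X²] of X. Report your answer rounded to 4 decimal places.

For each component E[X²] = Var + (mean)², giving A: 14.4; B: 139.464; C: 4.83991; D: 12.648.
Overall E[X²] = 0.25·14.4 + 0.25·139.464 + 0.125·4.83991 + 0.375·12.648 = 43.814.

43.8140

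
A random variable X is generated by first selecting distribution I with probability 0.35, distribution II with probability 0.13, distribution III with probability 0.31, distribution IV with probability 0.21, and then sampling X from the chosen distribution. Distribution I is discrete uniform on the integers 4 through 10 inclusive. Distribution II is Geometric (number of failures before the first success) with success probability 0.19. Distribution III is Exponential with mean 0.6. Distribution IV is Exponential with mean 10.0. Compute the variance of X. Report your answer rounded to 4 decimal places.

Per component, I: μ=7, E[X²]=53; II: μ=4.26316, E[X²]=40.6122; III: μ=0.6, E[X²]=0.72; IV: μ=10, E[X²]=200.
E[X] = 0.35·7 + 0.13·4.26316 + 0.31·0.6 + 0.21·10 = 5.29021.
E[X²] = 0.35·53 + 0.13·40.6122 + 0.31·0.72 + 0.21·200 = 66.0528.
Var(X) = E[X²] − (E[X])² = 66.0528 − 27.9863 = 38.0665.

38.0665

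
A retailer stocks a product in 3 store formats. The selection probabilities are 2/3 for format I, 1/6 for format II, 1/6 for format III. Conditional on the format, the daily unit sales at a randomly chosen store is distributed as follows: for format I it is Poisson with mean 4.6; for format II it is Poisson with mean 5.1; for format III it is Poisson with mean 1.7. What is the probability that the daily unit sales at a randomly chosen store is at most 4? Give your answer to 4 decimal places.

Conditional on each format, P(X ≤ 4): I: 0.513234; II: 0.423125; III: 0.970385.
By total probability, P(X ≤ 4) = 0.666667·0.513234 + 0.166667·0.423125 + 0.166667·0.970385 = 0.574408.

0.5744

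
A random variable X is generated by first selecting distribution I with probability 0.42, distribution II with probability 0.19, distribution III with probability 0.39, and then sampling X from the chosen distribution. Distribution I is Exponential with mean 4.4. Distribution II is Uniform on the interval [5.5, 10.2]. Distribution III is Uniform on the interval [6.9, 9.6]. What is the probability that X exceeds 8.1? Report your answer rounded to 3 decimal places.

Conditional on each component, P(X > 8.1): I: 0.158673; II: 0.446809; III: 0.555556.
By total probability, P(X > 8.1) = 0.42·0.158673 + 0.19·0.446809 + 0.39·0.555556 = 0.368203.

0.368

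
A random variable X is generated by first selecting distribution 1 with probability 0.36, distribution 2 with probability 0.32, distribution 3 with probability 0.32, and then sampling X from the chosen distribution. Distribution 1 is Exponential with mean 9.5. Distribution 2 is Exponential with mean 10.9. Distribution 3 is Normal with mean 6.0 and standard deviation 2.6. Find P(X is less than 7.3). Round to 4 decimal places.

Conditional on each component, P(X < 7.3): 1: 0.536255; 2: 0.488151; 3: 0.691462.
By total probability, P(X < 7.3) = 0.36·0.536255 + 0.32·0.488151 + 0.32·0.691462 = 0.570528.

0.5705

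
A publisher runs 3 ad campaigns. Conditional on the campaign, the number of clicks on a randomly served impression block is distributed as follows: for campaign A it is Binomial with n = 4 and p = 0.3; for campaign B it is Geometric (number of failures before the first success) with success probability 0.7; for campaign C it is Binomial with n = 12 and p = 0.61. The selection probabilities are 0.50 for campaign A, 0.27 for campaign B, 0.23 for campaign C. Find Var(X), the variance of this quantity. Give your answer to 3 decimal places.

8.579

Per component, A: μ=1.2, E[X²]=2.28; B: μ=0.428571, E[X²]=0.795918; C: μ=7.32, E[X²]=56.4372.
E[X] = 0.5·1.2 + 0.27·0.428571 + 0.23·7.32 = 2.39931.
E[X²] = 0.5·2.28 + 0.27·0.795918 + 0.23·56.4372 = 14.3355.
Var(X) = E[X²] − (E[X])² = 14.3355 − 5.75671 = 8.57874.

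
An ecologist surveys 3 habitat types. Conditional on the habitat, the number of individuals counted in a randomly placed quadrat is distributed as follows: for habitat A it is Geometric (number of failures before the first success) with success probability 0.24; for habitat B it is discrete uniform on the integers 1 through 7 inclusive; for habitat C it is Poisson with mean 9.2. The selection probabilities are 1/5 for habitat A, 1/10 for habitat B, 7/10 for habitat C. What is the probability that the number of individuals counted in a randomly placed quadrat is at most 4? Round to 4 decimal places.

Conditional on each habitat, P(X ≤ 4): A: 0.746447; B: 0.571429; C: 0.0485796.
By total probability, P(X ≤ 4) = 0.2·0.746447 + 0.1·0.571429 + 0.7·0.0485796 = 0.240438.

0.2404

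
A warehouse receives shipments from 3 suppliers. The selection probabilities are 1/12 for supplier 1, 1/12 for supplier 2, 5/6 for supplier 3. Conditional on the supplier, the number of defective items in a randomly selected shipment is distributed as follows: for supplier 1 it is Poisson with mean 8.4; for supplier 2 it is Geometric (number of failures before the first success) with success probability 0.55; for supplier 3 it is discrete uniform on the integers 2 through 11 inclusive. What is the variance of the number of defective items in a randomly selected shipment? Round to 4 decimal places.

Per component, 1: μ=8.4, E[X²]=78.96; 2: μ=0.818182, E[X²]=2.15702; 3: μ=6.5, E[X²]=50.5.
E[X] = 0.0833333·8.4 + 0.0833333·0.818182 + 0.833333·6.5 = 6.18485.
E[X²] = 0.0833333·78.96 + 0.0833333·2.15702 + 0.833333·50.5 = 48.8431.
Var(X) = E[X²] − (E[X])² = 48.8431 − 38.2524 = 10.5907.

10.5907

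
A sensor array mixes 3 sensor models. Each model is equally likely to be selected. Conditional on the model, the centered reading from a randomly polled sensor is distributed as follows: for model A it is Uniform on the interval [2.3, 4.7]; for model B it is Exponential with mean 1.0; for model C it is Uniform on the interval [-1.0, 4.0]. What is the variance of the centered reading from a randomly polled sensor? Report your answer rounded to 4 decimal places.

Per component, A: μ=3.5, E[X²]=12.73; B: μ=1, E[X²]=2; C: μ=1.5, E[X²]=4.33333.
E[X] = 0.333333·3.5 + 0.333333·1 + 0.333333·1.5 = 2.
E[X²] = 0.333333·12.73 + 0.333333·2 + 0.333333·4.33333 = 6.35444.
Var(X) = E[X²] − (E[X])² = 6.35444 − 4 = 2.35444.

2.3544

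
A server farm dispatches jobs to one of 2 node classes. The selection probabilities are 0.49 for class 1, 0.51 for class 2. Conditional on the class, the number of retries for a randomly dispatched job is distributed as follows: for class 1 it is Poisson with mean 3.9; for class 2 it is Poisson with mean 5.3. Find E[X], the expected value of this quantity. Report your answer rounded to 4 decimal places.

4.6140

Component means — 1: 3.9; 2: 5.3.
E[X] = 0.49·3.9 + 0.51·5.3 = 4.614.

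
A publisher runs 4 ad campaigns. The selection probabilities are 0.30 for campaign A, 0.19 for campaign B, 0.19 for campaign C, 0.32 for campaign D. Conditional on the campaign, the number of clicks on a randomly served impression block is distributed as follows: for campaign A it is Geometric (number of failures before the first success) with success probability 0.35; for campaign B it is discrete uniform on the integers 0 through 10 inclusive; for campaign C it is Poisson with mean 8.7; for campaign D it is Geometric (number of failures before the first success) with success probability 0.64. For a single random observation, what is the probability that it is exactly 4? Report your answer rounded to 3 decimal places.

Conditional on each campaign, P(X = 4): A: 0.0624772; B: 0.0909091; C: 0.0397653; D: 0.0107495.
By total probability, P(X = 4) = 0.3·0.0624772 + 0.19·0.0909091 + 0.19·0.0397653 + 0.32·0.0107495 = 0.0470111.

0.047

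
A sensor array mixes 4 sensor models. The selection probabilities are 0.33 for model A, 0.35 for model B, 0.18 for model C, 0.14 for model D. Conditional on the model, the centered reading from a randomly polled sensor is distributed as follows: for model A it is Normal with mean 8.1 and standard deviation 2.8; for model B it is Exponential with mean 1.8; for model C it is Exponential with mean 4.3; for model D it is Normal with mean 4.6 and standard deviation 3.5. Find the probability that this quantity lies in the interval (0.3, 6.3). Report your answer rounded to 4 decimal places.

Conditional on each model, P(0.3 < X < 6.3): A: 0.257488; B: 0.816284; C: 0.70156; D: 0.576799.
By total probability, P(0.3 < X < 6.3) = 0.33·0.257488 + 0.35·0.816284 + 0.18·0.70156 + 0.14·0.576799 = 0.577703.

0.5777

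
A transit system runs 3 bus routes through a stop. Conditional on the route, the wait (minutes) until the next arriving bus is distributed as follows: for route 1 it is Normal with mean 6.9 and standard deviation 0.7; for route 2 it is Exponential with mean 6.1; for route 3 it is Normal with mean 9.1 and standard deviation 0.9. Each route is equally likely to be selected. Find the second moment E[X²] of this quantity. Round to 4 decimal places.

For each component E[X²] = Var + (mean)², giving 1: 48.1; 2: 74.42; 3: 83.62.
Overall E[X²] = 0.333333·48.1 + 0.333333·74.42 + 0.333333·83.62 = 68.7133.

68.7133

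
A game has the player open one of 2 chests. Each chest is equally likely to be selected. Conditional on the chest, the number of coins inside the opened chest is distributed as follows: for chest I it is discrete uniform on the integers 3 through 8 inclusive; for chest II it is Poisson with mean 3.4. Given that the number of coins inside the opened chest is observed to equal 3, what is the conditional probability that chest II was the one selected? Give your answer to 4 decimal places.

0.5674

Likelihoods P(X=3 | ·): I: 0.166667; II: 0.218617.
Posterior ∝ prior × likelihood. Numerator for II: 0.5·0.218617 = 0.109309.
Normalizing constant: 0.5·0.166667 + 0.5·0.218617 = 0.192642.
P(II | observation) = 0.109309 / 0.192642 = 0.567418.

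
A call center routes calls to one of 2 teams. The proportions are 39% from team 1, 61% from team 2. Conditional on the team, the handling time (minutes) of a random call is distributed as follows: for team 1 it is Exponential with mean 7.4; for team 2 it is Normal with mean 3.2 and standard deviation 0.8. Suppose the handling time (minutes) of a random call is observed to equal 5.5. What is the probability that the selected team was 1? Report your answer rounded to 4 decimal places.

0.8371

Likelihoods f(5.5 | ·): 1: 0.0642661; 2: 0.00799765.
Posterior ∝ prior × likelihood. Numerator for 1: 0.39·0.0642661 = 0.0250638.
Normalizing constant: 0.39·0.0642661 + 0.61·0.00799765 = 0.0299423.
P(1 | observation) = 0.0250638 / 0.0299423 = 0.837068.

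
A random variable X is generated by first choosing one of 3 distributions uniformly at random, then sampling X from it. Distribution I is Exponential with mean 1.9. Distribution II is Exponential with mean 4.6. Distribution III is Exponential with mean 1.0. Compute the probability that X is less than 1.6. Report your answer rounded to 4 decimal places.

Conditional on each component, P(X < 1.6): I: 0.569197; II: 0.293778; III: 0.798103.
By total probability, P(X < 1.6) = 0.333333·0.569197 + 0.333333·0.293778 + 0.333333·0.798103 = 0.553693.

0.5537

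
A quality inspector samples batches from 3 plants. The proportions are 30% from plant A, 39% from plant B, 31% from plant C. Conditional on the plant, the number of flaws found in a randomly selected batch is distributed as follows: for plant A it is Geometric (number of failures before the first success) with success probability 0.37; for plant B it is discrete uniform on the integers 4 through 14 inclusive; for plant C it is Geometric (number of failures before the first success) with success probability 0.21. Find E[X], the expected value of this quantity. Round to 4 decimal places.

5.1870

Component means — A: 1.7027; B: 9; C: 3.7619.
E[X] = 0.3·1.7027 + 0.39·9 + 0.31·3.7619 = 5.187.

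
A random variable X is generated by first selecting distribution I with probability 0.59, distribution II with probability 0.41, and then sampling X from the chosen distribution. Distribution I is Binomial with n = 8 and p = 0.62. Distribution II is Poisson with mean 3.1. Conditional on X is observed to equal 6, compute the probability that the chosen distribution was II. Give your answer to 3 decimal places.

Likelihoods P(X=6 | ·): I: 0.229655; II: 0.0555296.
Posterior ∝ prior × likelihood. Numerator for II: 0.41·0.0555296 = 0.0227671.
Normalizing constant: 0.59·0.229655 + 0.41·0.0555296 = 0.158263.
P(II | observation) = 0.0227671 / 0.158263 = 0.143856.

0.144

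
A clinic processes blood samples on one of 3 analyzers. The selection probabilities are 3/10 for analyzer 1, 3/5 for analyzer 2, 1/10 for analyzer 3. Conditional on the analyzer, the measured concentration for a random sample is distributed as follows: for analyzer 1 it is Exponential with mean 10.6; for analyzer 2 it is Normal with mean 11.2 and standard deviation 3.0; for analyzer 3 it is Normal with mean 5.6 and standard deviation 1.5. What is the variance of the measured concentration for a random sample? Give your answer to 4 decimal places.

Per component, 1: μ=10.6, E[X²]=224.72; 2: μ=11.2, E[X²]=134.44; 3: μ=5.6, E[X²]=33.61.
E[X] = 0.3·10.6 + 0.6·11.2 + 0.1·5.6 = 10.46.
E[X²] = 0.3·224.72 + 0.6·134.44 + 0.1·33.61 = 151.441.
Var(X) = E[X²] − (E[X])² = 151.441 − 109.412 = 42.0294.

42.0294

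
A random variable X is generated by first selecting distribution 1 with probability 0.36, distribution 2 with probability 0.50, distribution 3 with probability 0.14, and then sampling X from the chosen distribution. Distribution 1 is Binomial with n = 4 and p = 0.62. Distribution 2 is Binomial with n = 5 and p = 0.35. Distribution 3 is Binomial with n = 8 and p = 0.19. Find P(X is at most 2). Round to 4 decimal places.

Conditional on each component, P(X ≤ 2): 1: 0.489978; 2: 0.764831; 3: 0.818509.
By total probability, P(X ≤ 2) = 0.36·0.489978 + 0.5·0.764831 + 0.14·0.818509 = 0.673399.

0.6734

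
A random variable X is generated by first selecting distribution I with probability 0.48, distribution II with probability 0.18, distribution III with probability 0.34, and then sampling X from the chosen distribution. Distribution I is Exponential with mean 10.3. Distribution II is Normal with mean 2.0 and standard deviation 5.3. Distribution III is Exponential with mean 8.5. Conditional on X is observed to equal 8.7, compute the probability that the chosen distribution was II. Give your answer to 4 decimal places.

Likelihoods f(8.7 | ·): I: 0.0417188; II: 0.0338545; III: 0.0422735.
Posterior ∝ prior × likelihood. Numerator for II: 0.18·0.0338545 = 0.00609381.
Normalizing constant: 0.48·0.0417188 + 0.18·0.0338545 + 0.34·0.0422735 = 0.0404918.
P(II | observation) = 0.00609381 / 0.0404918 = 0.150495.

0.1505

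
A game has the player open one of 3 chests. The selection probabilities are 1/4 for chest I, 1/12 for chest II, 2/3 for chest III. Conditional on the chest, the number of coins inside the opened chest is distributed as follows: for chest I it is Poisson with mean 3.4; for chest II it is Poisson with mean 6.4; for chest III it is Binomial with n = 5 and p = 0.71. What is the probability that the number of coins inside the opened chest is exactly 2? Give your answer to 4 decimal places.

0.1330

Conditional on each chest, P(X = 2): I: 0.192898; II: 0.0340287; III: 0.122945.
By total probability, P(X = 2) = 0.25·0.192898 + 0.0833333·0.0340287 + 0.666667·0.122945 = 0.133023.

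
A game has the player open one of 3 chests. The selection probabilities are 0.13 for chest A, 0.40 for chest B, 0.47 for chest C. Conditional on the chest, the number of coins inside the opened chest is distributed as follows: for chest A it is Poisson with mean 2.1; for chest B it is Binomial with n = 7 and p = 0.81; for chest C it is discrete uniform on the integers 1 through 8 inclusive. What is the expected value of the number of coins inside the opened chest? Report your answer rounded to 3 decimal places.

Component means — A: 2.1; B: 5.67; C: 4.5.
E[X] = 0.13·2.1 + 0.4·5.67 + 0.47·4.5 = 4.656.

4.656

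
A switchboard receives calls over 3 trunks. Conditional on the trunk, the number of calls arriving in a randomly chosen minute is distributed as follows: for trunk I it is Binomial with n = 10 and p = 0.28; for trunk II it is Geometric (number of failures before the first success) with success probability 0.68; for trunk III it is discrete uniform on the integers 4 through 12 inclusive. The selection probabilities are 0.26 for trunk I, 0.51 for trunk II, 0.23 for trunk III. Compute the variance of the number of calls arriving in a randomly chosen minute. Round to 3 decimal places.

11.397

Per component, I: μ=2.8, E[X²]=9.856; II: μ=0.470588, E[X²]=0.913495; III: μ=8, E[X²]=70.6667.
E[X] = 0.26·2.8 + 0.51·0.470588 + 0.23·8 = 2.808.
E[X²] = 0.26·9.856 + 0.51·0.913495 + 0.23·70.6667 = 19.2818.
Var(X) = E[X²] − (E[X])² = 19.2818 − 7.88486 = 11.3969.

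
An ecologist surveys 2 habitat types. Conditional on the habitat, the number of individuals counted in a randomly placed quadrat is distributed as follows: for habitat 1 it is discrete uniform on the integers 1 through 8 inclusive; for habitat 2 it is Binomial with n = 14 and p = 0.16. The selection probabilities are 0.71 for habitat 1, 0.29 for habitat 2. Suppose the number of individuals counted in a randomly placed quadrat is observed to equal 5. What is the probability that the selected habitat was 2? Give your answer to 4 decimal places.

0.1250

Likelihoods P(X=5 | ·): 1: 0.125; 2: 0.0437097.
Posterior ∝ prior × likelihood. Numerator for 2: 0.29·0.0437097 = 0.0126758.
Normalizing constant: 0.71·0.125 + 0.29·0.0437097 = 0.101426.
P(2 | observation) = 0.0126758 / 0.101426 = 0.124976.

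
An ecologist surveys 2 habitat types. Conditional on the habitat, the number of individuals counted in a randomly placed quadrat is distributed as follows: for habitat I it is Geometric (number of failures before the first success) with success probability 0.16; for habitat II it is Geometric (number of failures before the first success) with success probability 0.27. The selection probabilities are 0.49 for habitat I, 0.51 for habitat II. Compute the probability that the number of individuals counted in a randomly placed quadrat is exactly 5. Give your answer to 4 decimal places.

Conditional on each habitat, P(X = 5): I: 0.0669139; II: 0.0559729.
By total probability, P(X = 5) = 0.49·0.0669139 + 0.51·0.0559729 = 0.061334.

0.0613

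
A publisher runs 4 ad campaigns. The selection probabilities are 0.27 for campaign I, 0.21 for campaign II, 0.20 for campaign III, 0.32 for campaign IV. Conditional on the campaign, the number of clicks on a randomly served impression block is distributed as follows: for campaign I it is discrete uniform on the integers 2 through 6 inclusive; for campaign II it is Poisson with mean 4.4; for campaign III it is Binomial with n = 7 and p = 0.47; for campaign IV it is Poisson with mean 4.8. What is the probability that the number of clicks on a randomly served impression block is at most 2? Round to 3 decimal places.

0.194

Conditional on each campaign, P(X ≤ 2): I: 0.2; II: 0.185142; III: 0.278665; IV: 0.142539.
By total probability, P(X ≤ 2) = 0.27·0.2 + 0.21·0.185142 + 0.2·0.278665 + 0.32·0.142539 = 0.194225.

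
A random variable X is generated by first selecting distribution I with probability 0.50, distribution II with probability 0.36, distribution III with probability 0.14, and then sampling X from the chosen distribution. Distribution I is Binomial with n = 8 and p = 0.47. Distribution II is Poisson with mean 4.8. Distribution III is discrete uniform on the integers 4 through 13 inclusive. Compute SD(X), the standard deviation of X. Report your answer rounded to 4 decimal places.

Per component, I: μ=3.76, E[X²]=16.1304; II: μ=4.8, E[X²]=27.84; III: μ=8.5, E[X²]=80.5.
E[X] = 0.5·3.76 + 0.36·4.8 + 0.14·8.5 = 4.798.
E[X²] = 0.5·16.1304 + 0.36·27.84 + 0.14·80.5 = 29.3576.
Var(X) = E[X²] − (E[X])² = 29.3576 − 23.0208 = 6.3368.
SD(X) = √6.3368 = 2.5173.

2.5173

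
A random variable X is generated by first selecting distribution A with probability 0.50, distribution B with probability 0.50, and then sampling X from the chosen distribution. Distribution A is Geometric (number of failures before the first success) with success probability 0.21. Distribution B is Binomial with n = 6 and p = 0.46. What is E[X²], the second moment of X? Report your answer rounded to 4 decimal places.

For each component E[X²] = Var + (mean)², giving A: 32.0658; B: 9.108.
Overall E[X²] = 0.5·32.0658 + 0.5·9.108 = 20.5869.

20.5869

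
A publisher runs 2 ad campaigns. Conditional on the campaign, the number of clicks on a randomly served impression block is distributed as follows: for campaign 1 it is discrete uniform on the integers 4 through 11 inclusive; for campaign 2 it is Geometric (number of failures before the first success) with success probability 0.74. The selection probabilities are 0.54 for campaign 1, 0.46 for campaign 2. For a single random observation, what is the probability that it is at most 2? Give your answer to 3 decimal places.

Conditional on each campaign, P(X ≤ 2): 1: 0; 2: 0.982424.
By total probability, P(X ≤ 2) = 0.54·0 + 0.46·0.982424 = 0.451915.

0.452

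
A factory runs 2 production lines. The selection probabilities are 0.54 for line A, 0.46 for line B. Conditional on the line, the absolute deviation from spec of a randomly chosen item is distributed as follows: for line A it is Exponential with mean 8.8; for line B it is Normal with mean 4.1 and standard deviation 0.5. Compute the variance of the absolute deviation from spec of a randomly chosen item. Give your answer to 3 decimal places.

Per component, A: μ=8.8, E[X²]=154.88; B: μ=4.1, E[X²]=17.06.
E[X] = 0.54·8.8 + 0.46·4.1 = 6.638.
E[X²] = 0.54·154.88 + 0.46·17.06 = 91.4828.
Var(X) = E[X²] − (E[X])² = 91.4828 − 44.063 = 47.4198.

47.420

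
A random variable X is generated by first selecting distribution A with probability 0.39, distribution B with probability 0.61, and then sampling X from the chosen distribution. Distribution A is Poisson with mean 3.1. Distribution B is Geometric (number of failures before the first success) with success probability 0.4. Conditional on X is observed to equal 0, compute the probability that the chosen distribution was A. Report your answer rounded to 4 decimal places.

Likelihoods P(X=0 | ·): A: 0.0450492; B: 0.4.
Posterior ∝ prior × likelihood. Numerator for A: 0.39·0.0450492 = 0.0175692.
Normalizing constant: 0.39·0.0450492 + 0.61·0.4 = 0.261569.
P(A | observation) = 0.0175692 / 0.261569 = 0.0671684.

0.0672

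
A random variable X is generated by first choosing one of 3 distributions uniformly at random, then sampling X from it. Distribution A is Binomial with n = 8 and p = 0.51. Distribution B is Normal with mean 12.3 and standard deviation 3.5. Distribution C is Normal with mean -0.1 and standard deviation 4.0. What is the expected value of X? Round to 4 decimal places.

Component means — A: 4.08; B: 12.3; C: -0.1.
E[X] = 0.333333·4.08 + 0.333333·12.3 + 0.333333·-0.1 = 5.42667.

5.4267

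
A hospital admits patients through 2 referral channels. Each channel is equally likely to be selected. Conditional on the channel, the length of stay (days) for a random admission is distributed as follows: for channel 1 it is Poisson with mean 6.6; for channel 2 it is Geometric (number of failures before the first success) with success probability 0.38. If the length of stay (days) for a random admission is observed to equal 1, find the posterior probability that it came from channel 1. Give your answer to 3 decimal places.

0.037

Likelihoods P(X=1 | ·): 1: 0.00897843; 2: 0.2356.
Posterior ∝ prior × likelihood. Numerator for 1: 0.5·0.00897843 = 0.00448921.
Normalizing constant: 0.5·0.00897843 + 0.5·0.2356 = 0.122289.
P(1 | observation) = 0.00448921 / 0.122289 = 0.0367098.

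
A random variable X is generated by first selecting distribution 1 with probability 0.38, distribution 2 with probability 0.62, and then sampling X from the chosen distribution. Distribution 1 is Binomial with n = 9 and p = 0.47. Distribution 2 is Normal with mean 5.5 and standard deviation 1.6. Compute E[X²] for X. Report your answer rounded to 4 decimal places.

27.9934

For each component E[X²] = Var + (mean)², giving 1: 20.1348; 2: 32.81.
Overall E[X²] = 0.38·20.1348 + 0.62·32.81 = 27.9934.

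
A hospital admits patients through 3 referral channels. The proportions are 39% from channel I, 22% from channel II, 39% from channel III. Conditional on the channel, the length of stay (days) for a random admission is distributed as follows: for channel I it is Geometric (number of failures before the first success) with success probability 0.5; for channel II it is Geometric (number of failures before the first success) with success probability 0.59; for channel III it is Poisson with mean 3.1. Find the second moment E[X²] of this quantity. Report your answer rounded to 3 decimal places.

6.492

For each component E[X²] = Var + (mean)², giving I: 3; II: 1.66073; III: 12.71.
Overall E[X²] = 0.39·3 + 0.22·1.66073 + 0.39·12.71 = 6.49226.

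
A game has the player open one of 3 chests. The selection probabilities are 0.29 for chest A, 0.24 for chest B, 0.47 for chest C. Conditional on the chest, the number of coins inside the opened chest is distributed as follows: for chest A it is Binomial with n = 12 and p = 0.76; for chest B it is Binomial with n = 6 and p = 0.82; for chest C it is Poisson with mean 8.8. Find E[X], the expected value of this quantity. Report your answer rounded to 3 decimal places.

Component means — A: 9.12; B: 4.92; C: 8.8.
E[X] = 0.29·9.12 + 0.24·4.92 + 0.47·8.8 = 7.9616.

7.962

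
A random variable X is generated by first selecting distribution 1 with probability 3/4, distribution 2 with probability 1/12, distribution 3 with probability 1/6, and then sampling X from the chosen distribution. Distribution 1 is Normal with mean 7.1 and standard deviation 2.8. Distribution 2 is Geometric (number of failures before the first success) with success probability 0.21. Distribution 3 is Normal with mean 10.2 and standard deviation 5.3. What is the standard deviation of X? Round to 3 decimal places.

Per component, 1: μ=7.1, E[X²]=58.25; 2: μ=3.7619, E[X²]=32.0658; 3: μ=10.2, E[X²]=132.13.
E[X] = 0.75·7.1 + 0.0833333·3.7619 + 0.166667·10.2 = 7.33849.
E[X²] = 0.75·58.25 + 0.0833333·32.0658 + 0.166667·132.13 = 68.3813.
Var(X) = E[X²] − (E[X])² = 68.3813 − 53.8535 = 14.5278.
SD(X) = √14.5278 = 3.81154.

3.812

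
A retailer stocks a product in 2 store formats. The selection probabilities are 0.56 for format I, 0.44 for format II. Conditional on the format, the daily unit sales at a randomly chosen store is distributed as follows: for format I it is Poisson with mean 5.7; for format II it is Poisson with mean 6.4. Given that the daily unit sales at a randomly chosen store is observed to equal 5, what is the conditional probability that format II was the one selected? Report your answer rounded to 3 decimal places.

0.410

Likelihoods P(X=5 | ·): I: 0.16777; II: 0.148674.
Posterior ∝ prior × likelihood. Numerator for II: 0.44·0.148674 = 0.0654164.
Normalizing constant: 0.56·0.16777 + 0.44·0.148674 = 0.159368.
P(II | observation) = 0.0654164 / 0.159368 = 0.410475.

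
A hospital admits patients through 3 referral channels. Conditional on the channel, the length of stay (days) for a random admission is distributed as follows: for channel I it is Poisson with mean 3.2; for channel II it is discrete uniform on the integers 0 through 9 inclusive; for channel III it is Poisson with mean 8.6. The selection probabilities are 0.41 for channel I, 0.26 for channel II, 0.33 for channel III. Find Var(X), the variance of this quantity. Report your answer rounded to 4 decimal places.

11.8628

Per component, I: μ=3.2, E[X²]=13.44; II: μ=4.5, E[X²]=28.5; III: μ=8.6, E[X²]=82.56.
E[X] = 0.41·3.2 + 0.26·4.5 + 0.33·8.6 = 5.32.
E[X²] = 0.41·13.44 + 0.26·28.5 + 0.33·82.56 = 40.1652.
Var(X) = E[X²] − (E[X])² = 40.1652 − 28.3024 = 11.8628.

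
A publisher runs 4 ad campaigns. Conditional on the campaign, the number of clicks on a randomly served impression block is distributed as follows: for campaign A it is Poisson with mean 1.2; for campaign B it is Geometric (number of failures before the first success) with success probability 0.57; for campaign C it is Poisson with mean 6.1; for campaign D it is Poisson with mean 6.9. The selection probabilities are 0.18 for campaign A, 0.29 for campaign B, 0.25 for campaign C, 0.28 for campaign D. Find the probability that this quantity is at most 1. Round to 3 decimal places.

Conditional on each campaign, P(X ≤ 1): A: 0.662627; B: 0.8151; C: 0.0159244; D: 0.0079615.
By total probability, P(X ≤ 1) = 0.18·0.662627 + 0.29·0.8151 + 0.25·0.0159244 + 0.28·0.0079615 = 0.361862.

0.362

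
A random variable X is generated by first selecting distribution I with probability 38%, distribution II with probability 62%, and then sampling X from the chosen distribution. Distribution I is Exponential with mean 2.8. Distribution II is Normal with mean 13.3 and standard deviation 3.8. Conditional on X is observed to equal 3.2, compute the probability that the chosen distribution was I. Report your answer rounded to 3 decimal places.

0.958

Likelihoods f(3.2 | ·): I: 0.113895; II: 0.0030698.
Posterior ∝ prior × likelihood. Numerator for I: 0.38·0.113895 = 0.0432802.
Normalizing constant: 0.38·0.113895 + 0.62·0.0030698 = 0.0451835.
P(I | observation) = 0.0432802 / 0.0451835 = 0.957877.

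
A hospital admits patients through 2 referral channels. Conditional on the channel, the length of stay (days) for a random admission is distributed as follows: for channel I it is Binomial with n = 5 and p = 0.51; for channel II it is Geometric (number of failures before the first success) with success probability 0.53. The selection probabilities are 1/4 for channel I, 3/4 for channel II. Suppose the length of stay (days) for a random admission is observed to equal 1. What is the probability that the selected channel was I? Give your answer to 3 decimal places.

Likelihoods P(X=1 | ·): I: 0.147002; II: 0.2491.
Posterior ∝ prior × likelihood. Numerator for I: 0.25·0.147002 = 0.0367506.
Normalizing constant: 0.25·0.147002 + 0.75·0.2491 = 0.223576.
P(I | observation) = 0.0367506 / 0.223576 = 0.164377.

0.164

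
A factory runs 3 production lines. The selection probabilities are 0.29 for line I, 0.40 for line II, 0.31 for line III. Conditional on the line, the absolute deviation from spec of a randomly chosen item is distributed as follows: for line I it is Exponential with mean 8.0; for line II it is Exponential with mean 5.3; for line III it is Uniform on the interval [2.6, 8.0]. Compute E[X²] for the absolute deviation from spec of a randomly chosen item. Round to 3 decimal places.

69.053

For each component E[X²] = Var + (mean)², giving I: 128; II: 56.18; III: 30.52.
Overall E[X²] = 0.29·128 + 0.4·56.18 + 0.31·30.52 = 69.0532.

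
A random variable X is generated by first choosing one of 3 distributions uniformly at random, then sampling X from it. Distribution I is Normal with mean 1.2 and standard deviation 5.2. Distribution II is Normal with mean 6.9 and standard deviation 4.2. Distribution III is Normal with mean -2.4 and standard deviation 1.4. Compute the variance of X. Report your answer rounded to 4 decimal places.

Per component, I: μ=1.2, E[X²]=28.48; II: μ=6.9, E[X²]=65.25; III: μ=-2.4, E[X²]=7.72.
E[X] = 0.333333·1.2 + 0.333333·6.9 + 0.333333·-2.4 = 1.9.
E[X²] = 0.333333·28.48 + 0.333333·65.25 + 0.333333·7.72 = 33.8167.
Var(X) = E[X²] − (E[X])² = 33.8167 − 3.61 = 30.2067.

30.2067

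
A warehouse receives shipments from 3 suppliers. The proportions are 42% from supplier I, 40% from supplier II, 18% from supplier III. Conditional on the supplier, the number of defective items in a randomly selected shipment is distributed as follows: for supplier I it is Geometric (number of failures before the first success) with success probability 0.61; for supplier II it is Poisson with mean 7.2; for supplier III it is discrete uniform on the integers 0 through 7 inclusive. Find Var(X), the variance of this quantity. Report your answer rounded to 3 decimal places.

13.101

Per component, I: μ=0.639344, E[X²]=1.45687; II: μ=7.2, E[X²]=59.04; III: μ=3.5, E[X²]=17.5.
E[X] = 0.42·0.639344 + 0.4·7.2 + 0.18·3.5 = 3.77852.
E[X²] = 0.42·1.45687 + 0.4·59.04 + 0.18·17.5 = 27.3779.
Var(X) = E[X²] − (E[X])² = 27.3779 − 14.2772 = 13.1006.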